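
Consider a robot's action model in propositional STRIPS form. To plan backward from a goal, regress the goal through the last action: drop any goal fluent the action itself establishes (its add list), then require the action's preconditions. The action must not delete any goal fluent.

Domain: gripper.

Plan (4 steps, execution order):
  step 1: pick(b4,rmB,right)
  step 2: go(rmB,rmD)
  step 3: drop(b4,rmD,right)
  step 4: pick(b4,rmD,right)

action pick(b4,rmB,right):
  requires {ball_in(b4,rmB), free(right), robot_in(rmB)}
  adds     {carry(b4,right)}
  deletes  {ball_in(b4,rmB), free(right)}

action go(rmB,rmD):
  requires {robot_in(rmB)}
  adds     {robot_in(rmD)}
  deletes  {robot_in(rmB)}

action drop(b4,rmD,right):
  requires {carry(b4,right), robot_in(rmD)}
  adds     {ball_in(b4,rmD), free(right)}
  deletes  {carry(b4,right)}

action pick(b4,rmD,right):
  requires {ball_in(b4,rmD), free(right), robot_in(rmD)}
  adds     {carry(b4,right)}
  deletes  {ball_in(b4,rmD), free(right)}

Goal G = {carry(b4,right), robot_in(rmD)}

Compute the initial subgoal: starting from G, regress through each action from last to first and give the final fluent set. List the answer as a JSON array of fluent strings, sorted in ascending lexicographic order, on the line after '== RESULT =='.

Regress step by step:
  through step 4 (pick(b4,rmD,right)): drop {carry(b4,right)}, keep {robot_in(rmD)}, require {ball_in(b4,rmD), free(right), robot_in(rmD)}
    → {ball_in(b4,rmD), free(right), robot_in(rmD)}
  through step 3 (drop(b4,rmD,right)): drop {ball_in(b4,rmD), free(right)}, keep {robot_in(rmD)}, require {carry(b4,right), robot_in(rmD)}
    → {carry(b4,right), robot_in(rmD)}
  through step 2 (go(rmB,rmD)): drop {robot_in(rmD)}, keep {carry(b4,right)}, require {robot_in(rmB)}
    → {carry(b4,right), robot_in(rmB)}
  through step 1 (pick(b4,rmB,right)): drop {carry(b4,right)}, keep {robot_in(rmB)}, require {ball_in(b4,rmB), free(right), robot_in(rmB)}
    → {ball_in(b4,rmB), free(right), robot_in(rmB)}

== RESULT ==
["ball_in(b4,rmB)", "free(right)", "robot_in(rmB)"]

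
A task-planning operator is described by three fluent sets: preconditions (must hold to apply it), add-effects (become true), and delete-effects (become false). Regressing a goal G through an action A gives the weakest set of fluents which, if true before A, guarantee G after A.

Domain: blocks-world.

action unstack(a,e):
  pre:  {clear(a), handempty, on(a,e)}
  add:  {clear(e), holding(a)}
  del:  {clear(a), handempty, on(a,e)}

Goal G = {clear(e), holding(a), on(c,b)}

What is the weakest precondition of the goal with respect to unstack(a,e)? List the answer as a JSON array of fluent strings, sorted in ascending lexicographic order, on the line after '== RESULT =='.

Compute (G \ add) ∪ pre:
  G ∩ del = {}  (empty — regression defined)
  G \ add = {clear(e), holding(a), on(c,b)} \ {clear(e), holding(a)} = {on(c,b)}
  ∪ pre   = {on(c,b)} ∪ {clear(a), handempty, on(a,e)}
          = {clear(a), handempty, on(a,e), on(c,b)}

== RESULT ==
["clear(a)", "handempty", "on(a,e)", "on(c,b)"]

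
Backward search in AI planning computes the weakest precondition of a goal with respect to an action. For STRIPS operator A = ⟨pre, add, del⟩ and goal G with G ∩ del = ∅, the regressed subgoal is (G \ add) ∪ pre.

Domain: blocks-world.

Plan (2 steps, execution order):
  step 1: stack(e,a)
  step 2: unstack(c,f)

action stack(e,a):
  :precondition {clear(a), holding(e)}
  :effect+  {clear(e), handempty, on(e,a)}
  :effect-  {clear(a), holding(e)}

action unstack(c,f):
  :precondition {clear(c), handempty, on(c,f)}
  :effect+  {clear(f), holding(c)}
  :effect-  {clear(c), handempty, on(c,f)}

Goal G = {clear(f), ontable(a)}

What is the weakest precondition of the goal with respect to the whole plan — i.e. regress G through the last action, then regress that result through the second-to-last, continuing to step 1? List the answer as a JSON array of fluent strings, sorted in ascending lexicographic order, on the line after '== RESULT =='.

Work backward from the goal:
  through step 2 (unstack(c,f)): drop {clear(f)}, keep {ontable(a)}, require {clear(c), handempty, on(c,f)}
    → {clear(c), handempty, on(c,f), ontable(a)}
  through step 1 (stack(e,a)): drop {handempty}, keep {clear(c), on(c,f), ontable(a)}, require {clear(a), holding(e)}
    → {clear(a), clear(c), holding(e), on(c,f), ontable(a)}

== RESULT ==
["clear(a)", "clear(c)", "holding(e)", "on(c,f)", "ontable(a)"]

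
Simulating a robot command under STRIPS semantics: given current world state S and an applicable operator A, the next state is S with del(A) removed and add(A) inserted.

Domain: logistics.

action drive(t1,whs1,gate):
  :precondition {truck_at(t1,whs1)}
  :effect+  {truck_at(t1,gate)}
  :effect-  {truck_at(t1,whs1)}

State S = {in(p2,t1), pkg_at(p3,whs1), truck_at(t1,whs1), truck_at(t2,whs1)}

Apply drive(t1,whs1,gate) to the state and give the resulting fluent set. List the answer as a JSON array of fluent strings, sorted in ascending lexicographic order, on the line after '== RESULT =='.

Compute (S \ del) ∪ add:
  pre ⊆ S: {truck_at(t1,whs1)} ⊆ S  — applicable
  S \ del = {in(p2,t1), pkg_at(p3,whs1), truck_at(t2,whs1)}
  ∪ add   = {in(p2,t1), pkg_at(p3,whs1), truck_at(t1,gate), truck_at(t2,whs1)}

== RESULT ==
["in(p2,t1)", "pkg_at(p3,whs1)", "truck_at(t1,gate)", "truck_at(t2,whs1)"]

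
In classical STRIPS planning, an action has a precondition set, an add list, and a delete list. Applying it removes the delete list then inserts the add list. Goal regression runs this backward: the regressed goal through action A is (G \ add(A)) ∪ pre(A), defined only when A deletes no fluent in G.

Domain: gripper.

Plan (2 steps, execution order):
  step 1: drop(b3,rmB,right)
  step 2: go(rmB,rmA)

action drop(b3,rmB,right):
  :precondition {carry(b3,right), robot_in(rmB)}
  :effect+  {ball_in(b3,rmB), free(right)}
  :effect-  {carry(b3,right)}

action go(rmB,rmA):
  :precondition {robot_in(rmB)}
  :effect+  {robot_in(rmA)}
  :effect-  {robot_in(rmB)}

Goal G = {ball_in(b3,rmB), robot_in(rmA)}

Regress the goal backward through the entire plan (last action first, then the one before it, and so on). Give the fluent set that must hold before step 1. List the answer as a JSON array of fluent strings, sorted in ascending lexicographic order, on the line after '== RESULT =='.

Regress step by step:
  through step 2 (go(rmB,rmA)): drop {robot_in(rmA)}, keep {ball_in(b3,rmB)}, require {robot_in(rmB)}
    → {ball_in(b3,rmB), robot_in(rmB)}
  through step 1 (drop(b3,rmB,right)): drop {ball_in(b3,rmB)}, keep {robot_in(rmB)}, require {carry(b3,right), robot_in(rmB)}
    → {carry(b3,right), robot_in(rmB)}

== RESULT ==
["carry(b3,right)", "robot_in(rmB)"]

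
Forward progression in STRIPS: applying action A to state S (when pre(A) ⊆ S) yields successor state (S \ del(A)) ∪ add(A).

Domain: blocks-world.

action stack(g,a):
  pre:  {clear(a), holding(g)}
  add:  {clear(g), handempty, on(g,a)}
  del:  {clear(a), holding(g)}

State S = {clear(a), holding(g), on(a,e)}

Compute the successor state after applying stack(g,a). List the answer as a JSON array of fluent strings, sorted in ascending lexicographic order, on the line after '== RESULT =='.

Compute (S \ del) ∪ add:
  pre ⊆ S: {clear(a), holding(g)} ⊆ S  — applicable
  S \ del = {on(a,e)}
  ∪ add   = {clear(g), handempty, on(a,e), on(g,a)}

== RESULT ==
["clear(g)", "handempty", "on(a,e)", "on(g,a)"]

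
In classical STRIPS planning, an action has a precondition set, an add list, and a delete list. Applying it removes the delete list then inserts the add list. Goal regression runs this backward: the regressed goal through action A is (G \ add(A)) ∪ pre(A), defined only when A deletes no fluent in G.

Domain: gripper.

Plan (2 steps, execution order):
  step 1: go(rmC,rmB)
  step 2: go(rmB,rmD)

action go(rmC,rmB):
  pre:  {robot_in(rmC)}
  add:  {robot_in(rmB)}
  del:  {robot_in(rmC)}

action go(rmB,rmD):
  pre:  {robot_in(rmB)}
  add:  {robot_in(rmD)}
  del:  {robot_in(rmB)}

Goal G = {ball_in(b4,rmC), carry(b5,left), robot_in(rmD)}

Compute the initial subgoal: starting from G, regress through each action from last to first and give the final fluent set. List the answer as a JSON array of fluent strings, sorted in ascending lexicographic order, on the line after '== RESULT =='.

Regress step by step:
  through step 2 (go(rmB,rmD)): drop {robot_in(rmD)}, keep {ball_in(b4,rmC), carry(b5,left)}, require {robot_in(rmB)}
    → {ball_in(b4,rmC), carry(b5,left), robot_in(rmB)}
  through step 1 (go(rmC,rmB)): drop {robot_in(rmB)}, keep {ball_in(b4,rmC), carry(b5,left)}, require {robot_in(rmC)}
    → {ball_in(b4,rmC), carry(b5,left), robot_in(rmC)}

== RESULT ==
["ball_in(b4,rmC)", "carry(b5,left)", "robot_in(rmC)"]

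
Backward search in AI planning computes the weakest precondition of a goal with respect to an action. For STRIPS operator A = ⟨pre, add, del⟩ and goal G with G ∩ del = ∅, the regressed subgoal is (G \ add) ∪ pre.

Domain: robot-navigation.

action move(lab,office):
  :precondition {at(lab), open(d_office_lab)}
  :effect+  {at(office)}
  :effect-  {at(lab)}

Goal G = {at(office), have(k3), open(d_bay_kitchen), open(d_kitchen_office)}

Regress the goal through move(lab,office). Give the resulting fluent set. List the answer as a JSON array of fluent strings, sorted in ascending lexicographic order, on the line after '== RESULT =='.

Regress:
  G ∩ del = {}  (empty — regression defined)
  G \ add = {at(office), have(k3), open(d_bay_kitchen), open(d_kitchen_office)} \ {at(office)} = {have(k3), open(d_bay_kitchen), open(d_kitchen_office)}
  ∪ pre   = {have(k3), open(d_bay_kitchen), open(d_kitchen_office)} ∪ {at(lab), open(d_office_lab)}
          = {at(lab), have(k3), open(d_bay_kitchen), open(d_kitchen_office), open(d_office_lab)}

== RESULT ==
["at(lab)", "have(k3)", "open(d_bay_kitchen)", "open(d_kitchen_office)", "open(d_office_lab)"]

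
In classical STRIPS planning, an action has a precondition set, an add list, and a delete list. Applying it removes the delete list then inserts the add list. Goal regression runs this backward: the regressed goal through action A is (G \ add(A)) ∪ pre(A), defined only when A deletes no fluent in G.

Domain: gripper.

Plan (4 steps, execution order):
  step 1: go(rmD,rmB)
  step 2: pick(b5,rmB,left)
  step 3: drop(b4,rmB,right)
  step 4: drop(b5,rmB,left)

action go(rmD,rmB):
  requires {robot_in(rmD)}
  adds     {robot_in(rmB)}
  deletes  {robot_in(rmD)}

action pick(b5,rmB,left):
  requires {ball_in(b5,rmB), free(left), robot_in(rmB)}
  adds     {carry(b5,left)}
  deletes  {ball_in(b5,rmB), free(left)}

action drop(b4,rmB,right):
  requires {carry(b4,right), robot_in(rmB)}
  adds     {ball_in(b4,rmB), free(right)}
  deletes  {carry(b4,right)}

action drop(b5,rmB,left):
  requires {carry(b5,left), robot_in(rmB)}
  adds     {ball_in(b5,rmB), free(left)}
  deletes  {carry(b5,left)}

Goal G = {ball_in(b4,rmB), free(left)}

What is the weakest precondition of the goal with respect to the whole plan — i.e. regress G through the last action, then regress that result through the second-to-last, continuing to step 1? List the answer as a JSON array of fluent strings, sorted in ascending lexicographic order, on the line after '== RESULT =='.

Work backward from the goal:
  through step 4 (drop(b5,rmB,left)): drop {free(left)}, keep {ball_in(b4,rmB)}, require {carry(b5,left), robot_in(rmB)}
    → {ball_in(b4,rmB), carry(b5,left), robot_in(rmB)}
  through step 3 (drop(b4,rmB,right)): drop {ball_in(b4,rmB)}, keep {carry(b5,left), robot_in(rmB)}, require {carry(b4,right), robot_in(rmB)}
    → {carry(b4,right), carry(b5,left), robot_in(rmB)}
  through step 2 (pick(b5,rmB,left)): drop {carry(b5,left)}, keep {carry(b4,right), robot_in(rmB)}, require {ball_in(b5,rmB), free(left), robot_in(rmB)}
    → {ball_in(b5,rmB), carry(b4,right), free(left), robot_in(rmB)}
  through step 1 (go(rmD,rmB)): drop {robot_in(rmB)}, keep {ball_in(b5,rmB), carry(b4,right), free(left)}, require {robot_in(rmD)}
    → {ball_in(b5,rmB), carry(b4,right), free(left), robot_in(rmD)}

== RESULT ==
["ball_in(b5,rmB)", "carry(b4,right)", "free(left)", "robot_in(rmD)"]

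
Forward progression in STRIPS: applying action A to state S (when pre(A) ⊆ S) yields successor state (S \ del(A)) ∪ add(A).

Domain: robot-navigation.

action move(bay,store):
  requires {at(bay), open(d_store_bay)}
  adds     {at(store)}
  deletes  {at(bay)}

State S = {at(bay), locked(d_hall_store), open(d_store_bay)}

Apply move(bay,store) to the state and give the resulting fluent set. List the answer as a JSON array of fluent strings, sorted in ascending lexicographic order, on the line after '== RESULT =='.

Compute (S \ del) ∪ add:
  pre ⊆ S: {at(bay), open(d_store_bay)} ⊆ S  — applicable
  S \ del = {locked(d_hall_store), open(d_store_bay)}
  ∪ add   = {at(store), locked(d_hall_store), open(d_store_bay)}

== RESULT ==
["at(store)", "locked(d_hall_store)", "open(d_store_bay)"]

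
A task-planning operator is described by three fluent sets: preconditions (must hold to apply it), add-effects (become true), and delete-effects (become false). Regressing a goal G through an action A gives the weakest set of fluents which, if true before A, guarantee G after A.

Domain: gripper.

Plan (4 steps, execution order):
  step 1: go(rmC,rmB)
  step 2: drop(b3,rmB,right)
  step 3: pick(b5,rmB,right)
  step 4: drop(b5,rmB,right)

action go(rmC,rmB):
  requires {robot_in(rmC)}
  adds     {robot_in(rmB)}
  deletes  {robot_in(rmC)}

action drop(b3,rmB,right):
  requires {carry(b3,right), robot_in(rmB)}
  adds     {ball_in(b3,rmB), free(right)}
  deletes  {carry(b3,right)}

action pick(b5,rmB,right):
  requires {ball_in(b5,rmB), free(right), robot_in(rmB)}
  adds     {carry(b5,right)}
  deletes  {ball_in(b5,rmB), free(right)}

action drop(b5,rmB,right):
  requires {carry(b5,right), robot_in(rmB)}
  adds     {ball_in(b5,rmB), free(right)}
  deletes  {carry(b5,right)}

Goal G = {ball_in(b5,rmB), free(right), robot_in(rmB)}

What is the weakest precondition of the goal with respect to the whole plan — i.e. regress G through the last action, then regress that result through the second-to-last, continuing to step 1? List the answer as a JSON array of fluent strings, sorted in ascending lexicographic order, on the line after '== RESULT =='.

Work backward from the goal:
  through step 4 (drop(b5,rmB,right)): drop {ball_in(b5,rmB), free(right)}, keep {robot_in(rmB)}, require {carry(b5,right), robot_in(rmB)}
    → {carry(b5,right), robot_in(rmB)}
  through step 3 (pick(b5,rmB,right)): drop {carry(b5,right)}, keep {robot_in(rmB)}, require {ball_in(b5,rmB), free(right), robot_in(rmB)}
    → {ball_in(b5,rmB), free(right), robot_in(rmB)}
  through step 2 (drop(b3,rmB,right)): drop {free(right)}, keep {ball_in(b5,rmB), robot_in(rmB)}, require {carry(b3,right), robot_in(rmB)}
    → {ball_in(b5,rmB), carry(b3,right), robot_in(rmB)}
  through step 1 (go(rmC,rmB)): drop {robot_in(rmB)}, keep {ball_in(b5,rmB), carry(b3,right)}, require {robot_in(rmC)}
    → {ball_in(b5,rmB), carry(b3,right), robot_in(rmC)}

== RESULT ==
["ball_in(b5,rmB)", "carry(b3,right)", "robot_in(rmC)"]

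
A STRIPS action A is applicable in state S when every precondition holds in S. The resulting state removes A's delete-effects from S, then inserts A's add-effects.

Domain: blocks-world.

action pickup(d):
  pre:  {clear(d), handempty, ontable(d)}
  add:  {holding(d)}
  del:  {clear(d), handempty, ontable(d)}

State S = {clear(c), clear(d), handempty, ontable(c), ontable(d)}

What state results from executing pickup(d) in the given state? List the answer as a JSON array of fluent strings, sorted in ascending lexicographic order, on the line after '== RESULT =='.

Progress:
  pre ⊆ S: {clear(d), handempty, ontable(d)} ⊆ S  — applicable
  S \ del = {clear(c), ontable(c)}
  ∪ add   = {clear(c), holding(d), ontable(c)}

== RESULT ==
["clear(c)", "holding(d)", "ontable(c)"]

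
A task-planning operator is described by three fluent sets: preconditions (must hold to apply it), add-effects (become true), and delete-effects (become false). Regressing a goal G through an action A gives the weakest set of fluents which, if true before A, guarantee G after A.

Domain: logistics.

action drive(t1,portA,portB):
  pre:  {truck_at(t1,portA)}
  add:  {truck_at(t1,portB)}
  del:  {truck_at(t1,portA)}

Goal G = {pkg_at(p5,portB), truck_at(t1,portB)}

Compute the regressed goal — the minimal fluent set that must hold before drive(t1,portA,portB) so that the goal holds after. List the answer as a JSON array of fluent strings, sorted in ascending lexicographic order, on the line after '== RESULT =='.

Compute (G \ add) ∪ pre:
  G ∩ del = {}  (empty — regression defined)
  G \ add = {pkg_at(p5,portB), truck_at(t1,portB)} \ {truck_at(t1,portB)} = {pkg_at(p5,portB)}
  ∪ pre   = {pkg_at(p5,portB)} ∪ {truck_at(t1,portA)}
          = {pkg_at(p5,portB), truck_at(t1,portA)}

== RESULT ==
["pkg_at(p5,portB)", "truck_at(t1,portA)"]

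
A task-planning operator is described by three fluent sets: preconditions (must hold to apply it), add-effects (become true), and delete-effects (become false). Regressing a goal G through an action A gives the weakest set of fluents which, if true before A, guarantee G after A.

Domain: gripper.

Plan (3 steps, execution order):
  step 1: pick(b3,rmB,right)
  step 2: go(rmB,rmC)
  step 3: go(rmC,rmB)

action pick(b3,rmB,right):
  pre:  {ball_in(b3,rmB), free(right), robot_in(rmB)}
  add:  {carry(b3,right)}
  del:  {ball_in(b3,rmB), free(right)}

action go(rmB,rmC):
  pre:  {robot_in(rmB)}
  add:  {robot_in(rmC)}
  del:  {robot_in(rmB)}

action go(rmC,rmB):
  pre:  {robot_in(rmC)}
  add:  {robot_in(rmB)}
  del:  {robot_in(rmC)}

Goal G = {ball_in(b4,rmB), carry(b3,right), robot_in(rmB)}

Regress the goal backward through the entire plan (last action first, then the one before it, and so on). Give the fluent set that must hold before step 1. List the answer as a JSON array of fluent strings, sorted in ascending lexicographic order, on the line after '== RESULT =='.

Work backward from the goal:
  through step 3 (go(rmC,rmB)): drop {robot_in(rmB)}, keep {ball_in(b4,rmB), carry(b3,right)}, require {robot_in(rmC)}
    → {ball_in(b4,rmB), carry(b3,right), robot_in(rmC)}
  through step 2 (go(rmB,rmC)): drop {robot_in(rmC)}, keep {ball_in(b4,rmB), carry(b3,right)}, require {robot_in(rmB)}
    → {ball_in(b4,rmB), carry(b3,right), robot_in(rmB)}
  through step 1 (pick(b3,rmB,right)): drop {carry(b3,right)}, keep {ball_in(b4,rmB), robot_in(rmB)}, require {ball_in(b3,rmB), free(right), robot_in(rmB)}
    → {ball_in(b3,rmB), ball_in(b4,rmB), free(right), robot_in(rmB)}

== RESULT ==
["ball_in(b3,rmB)", "ball_in(b4,rmB)", "free(right)", "robot_in(rmB)"]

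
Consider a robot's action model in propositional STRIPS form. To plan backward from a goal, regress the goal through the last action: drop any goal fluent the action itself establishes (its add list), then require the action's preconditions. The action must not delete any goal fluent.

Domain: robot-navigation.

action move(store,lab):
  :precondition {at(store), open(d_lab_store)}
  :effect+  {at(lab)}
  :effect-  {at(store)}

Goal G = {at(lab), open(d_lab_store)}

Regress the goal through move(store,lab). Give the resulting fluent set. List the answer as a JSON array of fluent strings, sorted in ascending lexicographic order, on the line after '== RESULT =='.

Regress:
  G ∩ del = {}  (empty — regression defined)
  G \ add = {at(lab), open(d_lab_store)} \ {at(lab)} = {open(d_lab_store)}
  ∪ pre   = {open(d_lab_store)} ∪ {at(store), open(d_lab_store)}
          = {at(store), open(d_lab_store)}

== RESULT ==
["at(store)", "open(d_lab_store)"]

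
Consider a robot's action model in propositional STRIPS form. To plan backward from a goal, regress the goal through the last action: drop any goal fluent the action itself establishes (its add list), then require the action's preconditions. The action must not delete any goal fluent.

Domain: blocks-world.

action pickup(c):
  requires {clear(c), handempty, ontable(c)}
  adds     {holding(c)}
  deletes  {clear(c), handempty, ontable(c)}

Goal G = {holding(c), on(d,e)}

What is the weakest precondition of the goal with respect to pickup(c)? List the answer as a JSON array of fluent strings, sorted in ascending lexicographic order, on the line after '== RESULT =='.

Regress:
  G ∩ del = {}  (empty — regression defined)
  G \ add = {holding(c), on(d,e)} \ {holding(c)} = {on(d,e)}
  ∪ pre   = {on(d,e)} ∪ {clear(c), handempty, ontable(c)}
          = {clear(c), handempty, on(d,e), ontable(c)}

== RESULT ==
["clear(c)", "handempty", "on(d,e)", "ontable(c)"]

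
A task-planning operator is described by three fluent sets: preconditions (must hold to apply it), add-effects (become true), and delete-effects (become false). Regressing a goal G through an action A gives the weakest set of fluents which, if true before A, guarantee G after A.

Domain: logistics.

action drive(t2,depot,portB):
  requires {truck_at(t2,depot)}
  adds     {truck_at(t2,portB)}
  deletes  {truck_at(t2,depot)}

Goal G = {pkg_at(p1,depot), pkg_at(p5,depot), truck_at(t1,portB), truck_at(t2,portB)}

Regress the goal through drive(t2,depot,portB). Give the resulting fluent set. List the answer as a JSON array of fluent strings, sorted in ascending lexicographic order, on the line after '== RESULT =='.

Compute (G \ add) ∪ pre:
  G ∩ del = {}  (empty — regression defined)
  G \ add = {pkg_at(p1,depot), pkg_at(p5,depot), truck_at(t1,portB), truck_at(t2,portB)} \ {truck_at(t2,portB)} = {pkg_at(p1,depot), pkg_at(p5,depot), truck_at(t1,portB)}
  ∪ pre   = {pkg_at(p1,depot), pkg_at(p5,depot), truck_at(t1,portB)} ∪ {truck_at(t2,depot)}
          = {pkg_at(p1,depot), pkg_at(p5,depot), truck_at(t1,portB), truck_at(t2,depot)}

== RESULT ==
["pkg_at(p1,depot)", "pkg_at(p5,depot)", "truck_at(t1,portB)", "truck_at(t2,depot)"]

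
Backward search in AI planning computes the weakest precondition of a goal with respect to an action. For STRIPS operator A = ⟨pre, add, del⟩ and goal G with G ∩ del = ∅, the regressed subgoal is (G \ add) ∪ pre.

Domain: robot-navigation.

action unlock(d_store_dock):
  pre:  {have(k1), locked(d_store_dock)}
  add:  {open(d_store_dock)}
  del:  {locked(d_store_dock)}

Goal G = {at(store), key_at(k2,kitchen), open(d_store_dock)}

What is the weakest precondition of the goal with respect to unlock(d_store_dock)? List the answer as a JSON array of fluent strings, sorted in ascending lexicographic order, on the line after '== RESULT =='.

Compute (G \ add) ∪ pre:
  G ∩ del = {}  (empty — regression defined)
  G \ add = {at(store), key_at(k2,kitchen), open(d_store_dock)} \ {open(d_store_dock)} = {at(store), key_at(k2,kitchen)}
  ∪ pre   = {at(store), key_at(k2,kitchen)} ∪ {have(k1), locked(d_store_dock)}
          = {at(store), have(k1), key_at(k2,kitchen), locked(d_store_dock)}

== RESULT ==
["at(store)", "have(k1)", "key_at(k2,kitchen)", "locked(d_store_dock)"]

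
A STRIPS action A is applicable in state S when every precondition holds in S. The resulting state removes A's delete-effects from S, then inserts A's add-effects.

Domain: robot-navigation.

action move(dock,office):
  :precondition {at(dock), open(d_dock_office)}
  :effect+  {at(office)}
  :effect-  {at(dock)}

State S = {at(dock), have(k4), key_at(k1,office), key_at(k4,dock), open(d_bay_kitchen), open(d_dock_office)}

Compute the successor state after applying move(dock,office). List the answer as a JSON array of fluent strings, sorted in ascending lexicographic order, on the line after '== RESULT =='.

Compute (S \ del) ∪ add:
  pre ⊆ S: {at(dock), open(d_dock_office)} ⊆ S  — applicable
  S \ del = {have(k4), key_at(k1,office), key_at(k4,dock), open(d_bay_kitchen), open(d_dock_office)}
  ∪ add   = {at(office), have(k4), key_at(k1,office), key_at(k4,dock), open(d_bay_kitchen), open(d_dock_office)}

== RESULT ==
["at(office)", "have(k4)", "key_at(k1,office)", "key_at(k4,dock)", "open(d_bay_kitchen)", "open(d_dock_office)"]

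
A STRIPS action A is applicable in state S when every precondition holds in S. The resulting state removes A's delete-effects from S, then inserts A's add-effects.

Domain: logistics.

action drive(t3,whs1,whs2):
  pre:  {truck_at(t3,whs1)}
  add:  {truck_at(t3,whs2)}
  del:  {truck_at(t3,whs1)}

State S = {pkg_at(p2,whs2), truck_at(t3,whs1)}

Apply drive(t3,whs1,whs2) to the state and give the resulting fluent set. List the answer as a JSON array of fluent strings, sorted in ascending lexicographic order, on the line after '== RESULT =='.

Compute (S \ del) ∪ add:
  pre ⊆ S: {truck_at(t3,whs1)} ⊆ S  — applicable
  S \ del = {pkg_at(p2,whs2)}
  ∪ add   = {pkg_at(p2,whs2), truck_at(t3,whs2)}

== RESULT ==
["pkg_at(p2,whs2)", "truck_at(t3,whs2)"]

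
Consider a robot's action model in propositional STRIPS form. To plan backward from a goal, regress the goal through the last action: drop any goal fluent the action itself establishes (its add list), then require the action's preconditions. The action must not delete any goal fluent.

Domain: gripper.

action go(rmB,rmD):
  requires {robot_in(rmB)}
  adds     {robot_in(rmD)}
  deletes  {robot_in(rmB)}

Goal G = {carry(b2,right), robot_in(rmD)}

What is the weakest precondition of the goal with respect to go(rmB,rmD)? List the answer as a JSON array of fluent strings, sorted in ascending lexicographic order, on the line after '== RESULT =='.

Compute (G \ add) ∪ pre:
  G ∩ del = {}  (empty — regression defined)
  G \ add = {carry(b2,right), robot_in(rmD)} \ {robot_in(rmD)} = {carry(b2,right)}
  ∪ pre   = {carry(b2,right)} ∪ {robot_in(rmB)}
          = {carry(b2,right), robot_in(rmB)}

== RESULT ==
["carry(b2,right)", "robot_in(rmB)"]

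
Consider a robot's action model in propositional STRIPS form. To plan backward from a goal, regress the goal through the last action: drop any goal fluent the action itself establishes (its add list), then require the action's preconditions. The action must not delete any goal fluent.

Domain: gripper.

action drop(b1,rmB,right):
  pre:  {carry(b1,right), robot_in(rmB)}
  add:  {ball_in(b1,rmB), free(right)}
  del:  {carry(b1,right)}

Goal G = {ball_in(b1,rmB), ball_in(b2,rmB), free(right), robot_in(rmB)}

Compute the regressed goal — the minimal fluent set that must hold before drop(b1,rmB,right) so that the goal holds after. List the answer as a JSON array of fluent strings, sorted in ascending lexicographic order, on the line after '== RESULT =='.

Compute (G \ add) ∪ pre:
  G ∩ del = {}  (empty — regression defined)
  G \ add = {ball_in(b1,rmB), ball_in(b2,rmB), free(right), robot_in(rmB)} \ {ball_in(b1,rmB), free(right)} = {ball_in(b2,rmB), robot_in(rmB)}
  ∪ pre   = {ball_in(b2,rmB), robot_in(rmB)} ∪ {carry(b1,right), robot_in(rmB)}
          = {ball_in(b2,rmB), carry(b1,right), robot_in(rmB)}

== RESULT ==
["ball_in(b2,rmB)", "carry(b1,right)", "robot_in(rmB)"]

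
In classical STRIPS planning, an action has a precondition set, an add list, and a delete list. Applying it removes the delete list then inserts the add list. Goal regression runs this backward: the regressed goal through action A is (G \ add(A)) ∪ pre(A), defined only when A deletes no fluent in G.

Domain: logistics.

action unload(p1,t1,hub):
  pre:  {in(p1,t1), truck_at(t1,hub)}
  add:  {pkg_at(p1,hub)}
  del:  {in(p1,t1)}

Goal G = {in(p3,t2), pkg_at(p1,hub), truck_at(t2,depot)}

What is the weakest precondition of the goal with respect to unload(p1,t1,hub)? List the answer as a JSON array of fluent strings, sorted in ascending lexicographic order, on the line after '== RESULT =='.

Regress:
  G ∩ del = {}  (empty — regression defined)
  G \ add = {in(p3,t2), pkg_at(p1,hub), truck_at(t2,depot)} \ {pkg_at(p1,hub)} = {in(p3,t2), truck_at(t2,depot)}
  ∪ pre   = {in(p3,t2), truck_at(t2,depot)} ∪ {in(p1,t1), truck_at(t1,hub)}
          = {in(p1,t1), in(p3,t2), truck_at(t1,hub), truck_at(t2,depot)}

== RESULT ==
["in(p1,t1)", "in(p3,t2)", "truck_at(t1,hub)", "truck_at(t2,depot)"]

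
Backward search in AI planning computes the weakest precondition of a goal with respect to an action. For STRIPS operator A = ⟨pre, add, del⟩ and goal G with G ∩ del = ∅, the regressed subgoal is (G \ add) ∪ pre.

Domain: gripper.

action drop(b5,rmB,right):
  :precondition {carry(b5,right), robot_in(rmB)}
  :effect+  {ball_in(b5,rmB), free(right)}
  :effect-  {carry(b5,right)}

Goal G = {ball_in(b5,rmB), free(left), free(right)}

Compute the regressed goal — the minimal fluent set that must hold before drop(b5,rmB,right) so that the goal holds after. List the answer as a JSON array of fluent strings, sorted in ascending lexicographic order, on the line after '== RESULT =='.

Compute (G \ add) ∪ pre:
  G ∩ del = {}  (empty — regression defined)
  G \ add = {ball_in(b5,rmB), free(left), free(right)} \ {ball_in(b5,rmB), free(right)} = {free(left)}
  ∪ pre   = {free(left)} ∪ {carry(b5,right), robot_in(rmB)}
          = {carry(b5,right), free(left), robot_in(rmB)}

== RESULT ==
["carry(b5,right)", "free(left)", "robot_in(rmB)"]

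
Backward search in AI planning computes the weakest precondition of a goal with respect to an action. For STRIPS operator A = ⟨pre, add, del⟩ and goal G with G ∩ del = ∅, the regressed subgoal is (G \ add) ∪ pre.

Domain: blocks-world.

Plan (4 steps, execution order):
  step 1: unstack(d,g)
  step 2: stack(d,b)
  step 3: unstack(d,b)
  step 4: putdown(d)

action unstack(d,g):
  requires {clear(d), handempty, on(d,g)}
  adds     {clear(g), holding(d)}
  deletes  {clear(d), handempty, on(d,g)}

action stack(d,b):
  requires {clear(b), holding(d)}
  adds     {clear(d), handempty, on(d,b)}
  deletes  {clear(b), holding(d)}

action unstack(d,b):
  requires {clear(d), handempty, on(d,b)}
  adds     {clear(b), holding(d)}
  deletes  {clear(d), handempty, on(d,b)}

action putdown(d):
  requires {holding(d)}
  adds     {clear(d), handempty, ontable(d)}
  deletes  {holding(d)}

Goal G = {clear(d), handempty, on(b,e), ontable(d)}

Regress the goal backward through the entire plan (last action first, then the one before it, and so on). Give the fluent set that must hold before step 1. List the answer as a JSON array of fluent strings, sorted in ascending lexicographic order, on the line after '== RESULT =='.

Work backward from the goal:
  through step 4 (putdown(d)): drop {clear(d), handempty, ontable(d)}, keep {on(b,e)}, require {holding(d)}
    → {holding(d), on(b,e)}
  through step 3 (unstack(d,b)): drop {holding(d)}, keep {on(b,e)}, require {clear(d), handempty, on(d,b)}
    → {clear(d), handempty, on(b,e), on(d,b)}
  through step 2 (stack(d,b)): drop {clear(d), handempty, on(d,b)}, keep {on(b,e)}, require {clear(b), holding(d)}
    → {clear(b), holding(d), on(b,e)}
  through step 1 (unstack(d,g)): drop {holding(d)}, keep {clear(b), on(b,e)}, require {clear(d), handempty, on(d,g)}
    → {clear(b), clear(d), handempty, on(b,e), on(d,g)}

== RESULT ==
["clear(b)", "clear(d)", "handempty", "on(b,e)", "on(d,g)"]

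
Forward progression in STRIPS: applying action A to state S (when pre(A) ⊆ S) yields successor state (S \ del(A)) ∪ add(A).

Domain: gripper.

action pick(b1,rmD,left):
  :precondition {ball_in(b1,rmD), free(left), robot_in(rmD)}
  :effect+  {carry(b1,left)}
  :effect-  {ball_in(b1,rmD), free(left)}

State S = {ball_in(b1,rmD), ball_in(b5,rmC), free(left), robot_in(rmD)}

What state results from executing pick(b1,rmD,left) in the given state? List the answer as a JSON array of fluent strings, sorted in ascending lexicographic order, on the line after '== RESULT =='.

Compute (S \ del) ∪ add:
  pre ⊆ S: {ball_in(b1,rmD), free(left), robot_in(rmD)} ⊆ S  — applicable
  S \ del = {ball_in(b5,rmC), robot_in(rmD)}
  ∪ add   = {ball_in(b5,rmC), carry(b1,left), robot_in(rmD)}

== RESULT ==
["ball_in(b5,rmC)", "carry(b1,left)", "robot_in(rmD)"]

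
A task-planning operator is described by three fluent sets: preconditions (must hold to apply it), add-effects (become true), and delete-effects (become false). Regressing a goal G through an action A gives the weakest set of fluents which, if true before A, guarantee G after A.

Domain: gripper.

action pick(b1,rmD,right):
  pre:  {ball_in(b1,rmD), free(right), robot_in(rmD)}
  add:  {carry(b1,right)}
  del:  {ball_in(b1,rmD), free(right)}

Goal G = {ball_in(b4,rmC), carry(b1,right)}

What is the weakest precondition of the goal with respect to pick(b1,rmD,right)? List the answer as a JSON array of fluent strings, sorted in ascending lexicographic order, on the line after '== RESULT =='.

Regress:
  G ∩ del = {}  (empty — regression defined)
  G \ add = {ball_in(b4,rmC), carry(b1,right)} \ {carry(b1,right)} = {ball_in(b4,rmC)}
  ∪ pre   = {ball_in(b4,rmC)} ∪ {ball_in(b1,rmD), free(right), robot_in(rmD)}
          = {ball_in(b1,rmD), ball_in(b4,rmC), free(right), robot_in(rmD)}

== RESULT ==
["ball_in(b1,rmD)", "ball_in(b4,rmC)", "free(right)", "robot_in(rmD)"]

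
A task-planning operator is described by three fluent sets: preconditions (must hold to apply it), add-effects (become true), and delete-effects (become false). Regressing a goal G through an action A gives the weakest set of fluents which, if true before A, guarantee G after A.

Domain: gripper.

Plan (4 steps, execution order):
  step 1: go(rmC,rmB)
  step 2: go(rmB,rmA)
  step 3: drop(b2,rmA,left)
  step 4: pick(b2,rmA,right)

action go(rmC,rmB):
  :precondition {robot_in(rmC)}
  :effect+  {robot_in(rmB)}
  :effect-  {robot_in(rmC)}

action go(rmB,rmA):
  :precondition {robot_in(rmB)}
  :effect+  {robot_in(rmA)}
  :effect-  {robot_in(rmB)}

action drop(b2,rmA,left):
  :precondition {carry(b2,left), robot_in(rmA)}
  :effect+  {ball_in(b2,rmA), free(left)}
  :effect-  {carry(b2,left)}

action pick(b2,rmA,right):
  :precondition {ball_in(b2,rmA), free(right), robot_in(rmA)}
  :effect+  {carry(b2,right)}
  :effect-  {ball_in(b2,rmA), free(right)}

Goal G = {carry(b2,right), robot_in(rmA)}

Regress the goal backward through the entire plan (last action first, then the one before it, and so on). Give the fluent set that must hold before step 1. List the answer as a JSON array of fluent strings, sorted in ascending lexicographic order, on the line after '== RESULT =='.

Regress step by step:
  through step 4 (pick(b2,rmA,right)): drop {carry(b2,right)}, keep {robot_in(rmA)}, require {ball_in(b2,rmA), free(right), robot_in(rmA)}
    → {ball_in(b2,rmA), free(right), robot_in(rmA)}
  through step 3 (drop(b2,rmA,left)): drop {ball_in(b2,rmA)}, keep {free(right), robot_in(rmA)}, require {carry(b2,left), robot_in(rmA)}
    → {carry(b2,left), free(right), robot_in(rmA)}
  through step 2 (go(rmB,rmA)): drop {robot_in(rmA)}, keep {carry(b2,left), free(right)}, require {robot_in(rmB)}
    → {carry(b2,left), free(right), robot_in(rmB)}
  through step 1 (go(rmC,rmB)): drop {robot_in(rmB)}, keep {carry(b2,left), free(right)}, require {robot_in(rmC)}
    → {carry(b2,left), free(right), robot_in(rmC)}

== RESULT ==
["carry(b2,left)", "free(right)", "robot_in(rmC)"]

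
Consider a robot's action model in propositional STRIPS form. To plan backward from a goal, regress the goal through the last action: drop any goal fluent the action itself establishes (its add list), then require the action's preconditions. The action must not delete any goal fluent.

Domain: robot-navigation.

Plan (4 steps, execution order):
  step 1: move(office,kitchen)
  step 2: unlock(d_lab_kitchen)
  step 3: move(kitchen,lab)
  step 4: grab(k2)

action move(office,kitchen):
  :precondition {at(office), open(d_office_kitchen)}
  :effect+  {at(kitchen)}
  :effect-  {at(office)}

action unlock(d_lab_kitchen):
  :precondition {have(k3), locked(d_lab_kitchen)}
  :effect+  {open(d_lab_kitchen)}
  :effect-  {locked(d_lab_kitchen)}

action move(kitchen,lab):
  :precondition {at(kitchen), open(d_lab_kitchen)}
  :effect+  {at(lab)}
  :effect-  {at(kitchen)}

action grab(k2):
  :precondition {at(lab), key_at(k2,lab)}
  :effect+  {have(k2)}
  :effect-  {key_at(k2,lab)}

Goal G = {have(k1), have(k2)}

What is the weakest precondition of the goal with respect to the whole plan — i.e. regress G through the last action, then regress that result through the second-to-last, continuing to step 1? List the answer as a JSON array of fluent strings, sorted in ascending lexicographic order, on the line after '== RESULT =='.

Work backward from the goal:
  through step 4 (grab(k2)): drop {have(k2)}, keep {have(k1)}, require {at(lab), key_at(k2,lab)}
    → {at(lab), have(k1), key_at(k2,lab)}
  through step 3 (move(kitchen,lab)): drop {at(lab)}, keep {have(k1), key_at(k2,lab)}, require {at(kitchen), open(d_lab_kitchen)}
    → {at(kitchen), have(k1), key_at(k2,lab), open(d_lab_kitchen)}
  through step 2 (unlock(d_lab_kitchen)): drop {open(d_lab_kitchen)}, keep {at(kitchen), have(k1), key_at(k2,lab)}, require {have(k3), locked(d_lab_kitchen)}
    → {at(kitchen), have(k1), have(k3), key_at(k2,lab), locked(d_lab_kitchen)}
  through step 1 (move(office,kitchen)): drop {at(kitchen)}, keep {have(k1), have(k3), key_at(k2,lab), locked(d_lab_kitchen)}, require {at(office), open(d_office_kitchen)}
    → {at(office), have(k1), have(k3), key_at(k2,lab), locked(d_lab_kitchen), open(d_office_kitchen)}

== RESULT ==
["at(office)", "have(k1)", "have(k3)", "key_at(k2,lab)", "locked(d_lab_kitchen)", "open(d_office_kitchen)"]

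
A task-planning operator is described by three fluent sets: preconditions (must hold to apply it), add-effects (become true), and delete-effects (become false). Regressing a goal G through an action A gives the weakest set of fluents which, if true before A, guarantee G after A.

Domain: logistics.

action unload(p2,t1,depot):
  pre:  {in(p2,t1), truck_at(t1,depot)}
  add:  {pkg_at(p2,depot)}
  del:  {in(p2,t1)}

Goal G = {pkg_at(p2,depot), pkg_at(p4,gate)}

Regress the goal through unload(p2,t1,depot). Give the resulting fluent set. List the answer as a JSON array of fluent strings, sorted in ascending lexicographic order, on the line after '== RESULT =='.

Regress:
  G ∩ del = {}  (empty — regression defined)
  G \ add = {pkg_at(p2,depot), pkg_at(p4,gate)} \ {pkg_at(p2,depot)} = {pkg_at(p4,gate)}
  ∪ pre   = {pkg_at(p4,gate)} ∪ {in(p2,t1), truck_at(t1,depot)}
          = {in(p2,t1), pkg_at(p4,gate), truck_at(t1,depot)}

== RESULT ==
["in(p2,t1)", "pkg_at(p4,gate)", "truck_at(t1,depot)"]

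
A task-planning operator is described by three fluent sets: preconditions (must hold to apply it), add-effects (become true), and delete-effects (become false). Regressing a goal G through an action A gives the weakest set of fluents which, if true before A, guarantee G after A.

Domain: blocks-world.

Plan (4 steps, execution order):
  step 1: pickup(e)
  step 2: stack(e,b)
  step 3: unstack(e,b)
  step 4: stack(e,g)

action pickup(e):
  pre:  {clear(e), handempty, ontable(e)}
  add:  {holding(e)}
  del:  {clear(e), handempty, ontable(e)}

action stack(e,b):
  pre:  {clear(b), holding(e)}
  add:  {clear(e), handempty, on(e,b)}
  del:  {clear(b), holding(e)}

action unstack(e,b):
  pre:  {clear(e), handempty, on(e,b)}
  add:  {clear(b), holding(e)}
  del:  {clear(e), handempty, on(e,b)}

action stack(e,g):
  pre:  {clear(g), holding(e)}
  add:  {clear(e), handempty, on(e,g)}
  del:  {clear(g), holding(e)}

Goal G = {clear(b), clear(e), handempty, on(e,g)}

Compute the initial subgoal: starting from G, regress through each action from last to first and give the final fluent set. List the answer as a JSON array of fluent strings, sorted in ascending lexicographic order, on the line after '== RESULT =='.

Regress step by step:
  through step 4 (stack(e,g)): drop {clear(e), handempty, on(e,g)}, keep {clear(b)}, require {clear(g), holding(e)}
    → {clear(b), clear(g), holding(e)}
  through step 3 (unstack(e,b)): drop {clear(b), holding(e)}, keep {clear(g)}, require {clear(e), handempty, on(e,b)}
    → {clear(e), clear(g), handempty, on(e,b)}
  through step 2 (stack(e,b)): drop {clear(e), handempty, on(e,b)}, keep {clear(g)}, require {clear(b), holding(e)}
    → {clear(b), clear(g), holding(e)}
  through step 1 (pickup(e)): drop {holding(e)}, keep {clear(b), clear(g)}, require {clear(e), handempty, ontable(e)}
    → {clear(b), clear(e), clear(g), handempty, ontable(e)}

== RESULT ==
["clear(b)", "clear(e)", "clear(g)", "handempty", "ontable(e)"]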